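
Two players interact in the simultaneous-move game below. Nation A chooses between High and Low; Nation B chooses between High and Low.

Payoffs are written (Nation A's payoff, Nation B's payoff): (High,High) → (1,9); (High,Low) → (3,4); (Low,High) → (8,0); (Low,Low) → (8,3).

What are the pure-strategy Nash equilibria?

(High, High): Nation A prefers Low (8 > 1) — not an equilibrium.
(High, Low): Nation A prefers Low (8 > 3); Nation B prefers High (9 > 4) — not an equilibrium.
(Low, High): Nation B prefers Low (3 > 0) — not an equilibrium.
(Low, Low): Nation A gets 8 ≥ 3 from High, and Nation B gets 3 ≥ 0 from High — Nash equilibrium.

(Low, Low)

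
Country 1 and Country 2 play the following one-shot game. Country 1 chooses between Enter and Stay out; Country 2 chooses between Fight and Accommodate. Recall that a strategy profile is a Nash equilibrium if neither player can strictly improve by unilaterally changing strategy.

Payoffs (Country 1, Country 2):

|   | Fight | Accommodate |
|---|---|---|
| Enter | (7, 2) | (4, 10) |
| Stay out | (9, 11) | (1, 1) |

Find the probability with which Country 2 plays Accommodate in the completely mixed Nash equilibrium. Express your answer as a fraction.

2/5

Let q be the probability that Country 2 plays Fight. In a completely mixed equilibrium, Country 1 must be indifferent between Enter and Stay out.
Country 1's expected payoff from Enter is 7q + 4(1−q); from Stay out it is 9q + (1−q).
Setting these equal: 3q + 4 = 8q + 1, so q = 3/5.
Therefore Country 2 plays Accommodate with probability 1 − 3/5 = 2/5.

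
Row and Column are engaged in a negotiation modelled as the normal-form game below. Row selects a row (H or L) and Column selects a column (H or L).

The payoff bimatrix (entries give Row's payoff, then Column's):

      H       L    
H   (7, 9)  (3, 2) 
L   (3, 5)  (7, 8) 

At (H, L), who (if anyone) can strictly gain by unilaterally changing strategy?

Both

Row at (H, L) earns 3; deviating to L yields 7 — a strict improvement.
Column earns 2; deviating to H yields 9 — a strict improvement.
Both Row and Column have strictly profitable deviations.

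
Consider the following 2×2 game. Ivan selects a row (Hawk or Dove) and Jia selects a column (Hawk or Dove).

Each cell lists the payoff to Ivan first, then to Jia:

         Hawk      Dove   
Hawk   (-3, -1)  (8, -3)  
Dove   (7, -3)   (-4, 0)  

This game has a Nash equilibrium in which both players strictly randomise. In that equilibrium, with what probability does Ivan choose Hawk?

Let x be the probability that Ivan plays Hawk. In a completely mixed equilibrium, Jia must be indifferent between Hawk and Dove.
Jia's expected payoff from Hawk is −x − 3(1−x); from Dove it is −3x.
Setting these equal: 2x − 3 = −3x, so x = 3/5.

3/5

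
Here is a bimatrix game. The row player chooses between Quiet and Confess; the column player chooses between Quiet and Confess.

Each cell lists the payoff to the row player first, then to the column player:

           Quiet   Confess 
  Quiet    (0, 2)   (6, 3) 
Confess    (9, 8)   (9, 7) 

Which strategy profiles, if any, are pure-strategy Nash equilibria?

(Quiet, Quiet): the row player prefers Confess (9 > 0); the column player prefers Confess (3 > 2) — not an equilibrium.
(Quiet, Confess): the row player prefers Confess (9 > 6) — not an equilibrium.
(Confess, Quiet): the row player gets 9 ≥ 0 from Quiet, and the column player gets 8 ≥ 7 from Confess — Nash equilibrium.
(Confess, Confess): the column player prefers Quiet (8 > 7) — not an equilibrium.

(Confess, Quiet)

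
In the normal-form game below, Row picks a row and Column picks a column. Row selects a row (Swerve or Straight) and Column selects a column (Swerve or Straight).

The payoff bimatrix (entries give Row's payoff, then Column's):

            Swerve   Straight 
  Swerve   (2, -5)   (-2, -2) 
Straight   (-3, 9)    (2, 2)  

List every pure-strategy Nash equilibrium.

none

(Swerve, Swerve): Column prefers Straight (-2 > -5) — not an equilibrium.
(Swerve, Straight): Row prefers Straight (2 > -2) — not an equilibrium.
(Straight, Swerve): Row prefers Swerve (2 > -3) — not an equilibrium.
(Straight, Straight): Column prefers Swerve (9 > 2) — not an equilibrium.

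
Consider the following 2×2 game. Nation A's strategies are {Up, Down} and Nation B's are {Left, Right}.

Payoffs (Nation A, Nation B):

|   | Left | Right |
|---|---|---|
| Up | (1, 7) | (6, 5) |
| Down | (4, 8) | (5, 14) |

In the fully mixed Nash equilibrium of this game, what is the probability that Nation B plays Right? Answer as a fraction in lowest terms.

Let y be the probability that Nation B plays Left. In a completely mixed equilibrium, Nation A must be indifferent between Up and Down.
Nation A's expected payoff from Up is y + 6(1−y); from Down it is 4y + 5(1−y).
Setting these equal: −5y + 6 = −y + 5, so y = 1/4.
Therefore Nation B plays Right with probability 1 − 1/4 = 3/4.

3/4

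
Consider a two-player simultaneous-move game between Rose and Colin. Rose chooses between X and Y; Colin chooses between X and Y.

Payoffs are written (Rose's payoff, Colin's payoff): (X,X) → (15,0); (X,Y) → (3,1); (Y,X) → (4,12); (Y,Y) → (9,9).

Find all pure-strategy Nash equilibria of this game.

none

(X, X): Colin prefers Y (1 > 0) — not an equilibrium.
(X, Y): Rose prefers Y (9 > 3) — not an equilibrium.
(Y, X): Rose prefers X (15 > 4) — not an equilibrium.
(Y, Y): Colin prefers X (12 > 9) — not an equilibrium.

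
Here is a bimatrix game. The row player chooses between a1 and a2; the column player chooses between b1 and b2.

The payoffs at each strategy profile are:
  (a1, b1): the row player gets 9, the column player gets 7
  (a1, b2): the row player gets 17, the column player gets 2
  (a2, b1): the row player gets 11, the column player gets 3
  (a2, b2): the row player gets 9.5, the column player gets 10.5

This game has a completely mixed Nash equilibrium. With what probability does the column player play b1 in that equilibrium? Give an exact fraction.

15/19

Let y be the probability that the column player plays b1. In a completely mixed equilibrium, the row player must be indifferent between a1 and a2.
The row player's expected payoff from a1 is 9y + 17(1−y); from a2 it is 11y + 9.5(1−y).
Setting these equal: −8y + 17 = 1.5y + 9.5, so y = 15/19.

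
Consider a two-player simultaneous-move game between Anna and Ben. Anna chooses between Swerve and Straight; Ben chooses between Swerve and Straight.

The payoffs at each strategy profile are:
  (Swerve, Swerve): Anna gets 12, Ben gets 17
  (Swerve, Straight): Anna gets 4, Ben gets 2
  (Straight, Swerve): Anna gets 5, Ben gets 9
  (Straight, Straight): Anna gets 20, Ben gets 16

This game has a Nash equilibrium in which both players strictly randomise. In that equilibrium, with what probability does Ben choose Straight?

7/23

Let c be the probability that Ben plays Swerve. In a completely mixed equilibrium, Anna must be indifferent between Swerve and Straight.
Anna's expected payoff from Swerve is 12c + 4(1−c); from Straight it is 5c + 20(1−c).
Setting these equal: 8c + 4 = −15c + 20, so c = 16/23.
Therefore Ben plays Straight with probability 1 − 16/23 = 7/23.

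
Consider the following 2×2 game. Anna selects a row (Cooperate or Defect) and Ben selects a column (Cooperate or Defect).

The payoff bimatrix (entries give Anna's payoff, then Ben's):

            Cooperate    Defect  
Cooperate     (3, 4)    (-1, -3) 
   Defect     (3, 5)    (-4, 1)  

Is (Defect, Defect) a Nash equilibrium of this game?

No

At (Defect, Defect), Anna earns -4; switching to Cooperate would give -1, so Anna would deviate.
Ben earns 1; switching to Cooperate would give 5, so Ben would deviate.
Since at least one player can profitably deviate, this is not a Nash equilibrium.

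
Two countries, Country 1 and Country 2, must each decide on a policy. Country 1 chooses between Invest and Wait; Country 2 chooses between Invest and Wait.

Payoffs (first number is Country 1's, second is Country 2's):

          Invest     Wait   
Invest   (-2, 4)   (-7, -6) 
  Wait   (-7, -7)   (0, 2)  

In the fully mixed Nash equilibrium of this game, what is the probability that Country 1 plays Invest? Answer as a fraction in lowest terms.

Let r be the probability that Country 1 plays Invest. In a completely mixed equilibrium, Country 2 must be indifferent between Invest and Wait.
Country 2's expected payoff from Invest is 4r − 7(1−r); from Wait it is −6r + 2(1−r).
Setting these equal: 11r − 7 = −8r + 2, so r = 9/19.

9/19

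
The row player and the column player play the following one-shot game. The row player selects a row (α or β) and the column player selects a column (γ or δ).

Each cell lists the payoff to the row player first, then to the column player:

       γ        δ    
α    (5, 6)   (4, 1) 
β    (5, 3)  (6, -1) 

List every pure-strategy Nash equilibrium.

(α, γ): the row player gets 5 ≥ 5 from β, and the column player gets 6 ≥ 1 from δ — Nash equilibrium.
(α, δ): the row player prefers β (6 > 4); the column player prefers γ (6 > 1) — not an equilibrium.
(β, γ): the row player gets 5 ≥ 5 from α, and the column player gets 3 ≥ -1 from δ — Nash equilibrium.
(β, δ): the column player prefers γ (3 > -1) — not an equilibrium.

(α, γ) and (β, γ)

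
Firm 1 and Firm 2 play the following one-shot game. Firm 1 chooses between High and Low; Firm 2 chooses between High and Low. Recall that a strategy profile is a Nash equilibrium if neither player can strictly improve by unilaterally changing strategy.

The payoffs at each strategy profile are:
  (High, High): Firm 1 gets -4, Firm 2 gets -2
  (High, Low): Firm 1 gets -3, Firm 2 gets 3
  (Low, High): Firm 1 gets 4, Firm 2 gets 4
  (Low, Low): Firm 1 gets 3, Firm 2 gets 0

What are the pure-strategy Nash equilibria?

(Low, High)

(High, High): Firm 1 prefers Low (4 > -4); Firm 2 prefers Low (3 > -2) — not an equilibrium.
(High, Low): Firm 1 prefers Low (3 > -3) — not an equilibrium.
(Low, High): Firm 1 gets 4 ≥ -4 from High, and Firm 2 gets 4 ≥ 0 from Low — Nash equilibrium.
(Low, Low): Firm 2 prefers High (4 > 0) — not an equilibrium.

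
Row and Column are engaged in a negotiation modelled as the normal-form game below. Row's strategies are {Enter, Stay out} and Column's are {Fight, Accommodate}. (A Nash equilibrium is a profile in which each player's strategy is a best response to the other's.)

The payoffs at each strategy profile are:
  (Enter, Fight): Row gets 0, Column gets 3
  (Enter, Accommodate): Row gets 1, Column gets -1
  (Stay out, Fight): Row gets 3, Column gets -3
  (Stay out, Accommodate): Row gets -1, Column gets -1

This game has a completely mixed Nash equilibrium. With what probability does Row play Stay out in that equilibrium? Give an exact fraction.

2/3

Let r be the probability that Row plays Enter. In a completely mixed equilibrium, Column must be indifferent between Fight and Accommodate.
Column's expected payoff from Fight is 3r − 3(1−r); from Accommodate it is −r − (1−r).
Setting these equal: 6r − 3 = -1, so r = 1/3.
Therefore Row plays Stay out with probability 1 − 1/3 = 2/3.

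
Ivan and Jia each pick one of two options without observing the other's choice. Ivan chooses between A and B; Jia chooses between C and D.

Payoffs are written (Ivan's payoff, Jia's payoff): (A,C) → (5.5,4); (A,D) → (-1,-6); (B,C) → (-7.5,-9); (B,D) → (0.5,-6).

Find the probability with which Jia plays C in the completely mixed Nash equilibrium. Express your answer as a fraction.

3/29

Let c be the probability that Jia plays C. In a completely mixed equilibrium, Ivan must be indifferent between A and B.
Ivan's expected payoff from A is 5.5c − (1−c); from B it is −7.5c + 0.5(1−c).
Setting these equal: 6.5c − 1 = −8c + 0.5, so c = 3/29.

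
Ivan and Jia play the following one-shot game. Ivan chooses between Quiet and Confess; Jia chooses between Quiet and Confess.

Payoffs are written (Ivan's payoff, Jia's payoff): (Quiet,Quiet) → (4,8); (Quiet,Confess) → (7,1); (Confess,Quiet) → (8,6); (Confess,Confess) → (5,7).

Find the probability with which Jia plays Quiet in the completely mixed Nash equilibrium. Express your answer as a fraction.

1/3

Let c be the probability that Jia plays Quiet. In a completely mixed equilibrium, Ivan must be indifferent between Quiet and Confess.
Ivan's expected payoff from Quiet is 4c + 7(1−c); from Confess it is 8c + 5(1−c).
Setting these equal: −3c + 7 = 3c + 5, so c = 1/3.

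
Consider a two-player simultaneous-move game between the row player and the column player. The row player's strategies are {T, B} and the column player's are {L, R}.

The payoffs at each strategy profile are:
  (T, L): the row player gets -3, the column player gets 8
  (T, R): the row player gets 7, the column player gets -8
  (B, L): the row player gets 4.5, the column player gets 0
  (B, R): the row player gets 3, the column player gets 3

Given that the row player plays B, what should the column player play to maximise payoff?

R

Against B, the column player earns 0 from L and 3 from R.
So R is the best response.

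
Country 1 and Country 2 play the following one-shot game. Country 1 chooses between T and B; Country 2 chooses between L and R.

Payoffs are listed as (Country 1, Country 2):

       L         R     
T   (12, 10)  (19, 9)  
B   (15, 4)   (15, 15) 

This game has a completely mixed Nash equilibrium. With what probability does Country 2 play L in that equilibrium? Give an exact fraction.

4/7

Let q be the probability that Country 2 plays L. In a completely mixed equilibrium, Country 1 must be indifferent between T and B.
Country 1's expected payoff from T is 12q + 19(1−q); from B it is 15q + 15(1−q).
Setting these equal: −7q + 19 = 15, so q = 4/7.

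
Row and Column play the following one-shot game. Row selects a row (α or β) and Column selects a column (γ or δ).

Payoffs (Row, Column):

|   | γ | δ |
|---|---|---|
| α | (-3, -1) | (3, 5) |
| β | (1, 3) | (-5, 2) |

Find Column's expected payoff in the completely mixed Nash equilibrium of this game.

First find p, the probability Row plays α, from Column's indifference between γ and δ: −p + 3(1−p) = 5p + 2(1−p), giving p = 1/7.
Since Column is indifferent in equilibrium, Column's expected payoff equals the payoff from either column against (1/7, 6/7). Using γ: −(1/7) + 3(6/7) = 17/7.

17/7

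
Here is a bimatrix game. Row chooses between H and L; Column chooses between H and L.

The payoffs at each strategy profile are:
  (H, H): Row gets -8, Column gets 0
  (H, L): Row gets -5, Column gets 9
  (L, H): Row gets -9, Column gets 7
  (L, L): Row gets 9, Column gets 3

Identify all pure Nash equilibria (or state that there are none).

(H, H): Column prefers L (9 > 0) — not an equilibrium.
(H, L): Row prefers L (9 > -5) — not an equilibrium.
(L, H): Row prefers H (-8 > -9) — not an equilibrium.
(L, L): Column prefers H (7 > 3) — not an equilibrium.

none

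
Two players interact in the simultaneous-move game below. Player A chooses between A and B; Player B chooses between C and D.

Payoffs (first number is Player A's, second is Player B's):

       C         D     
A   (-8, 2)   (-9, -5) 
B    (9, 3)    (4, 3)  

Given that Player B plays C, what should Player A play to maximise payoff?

B

Against C, Player A earns -8 from A and 9 from B.
So B is the best response.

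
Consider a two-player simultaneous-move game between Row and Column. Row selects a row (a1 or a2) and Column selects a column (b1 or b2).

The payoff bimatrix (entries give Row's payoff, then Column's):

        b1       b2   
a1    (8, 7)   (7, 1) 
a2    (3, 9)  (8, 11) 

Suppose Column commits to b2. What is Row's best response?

Against b2, Row earns 7 from a1 and 8 from a2.
So a2 is the best response.

a2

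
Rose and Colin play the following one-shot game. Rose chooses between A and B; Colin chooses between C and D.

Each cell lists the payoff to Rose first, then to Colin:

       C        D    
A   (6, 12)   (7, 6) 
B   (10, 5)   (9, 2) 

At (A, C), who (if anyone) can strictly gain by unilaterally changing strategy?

Rose at (A, C) earns 6; deviating to B yields 10 — a strict improvement.
Colin earns 12; deviating to D yields 6 — not better.
Only Rose has a strictly profitable deviation.

Rose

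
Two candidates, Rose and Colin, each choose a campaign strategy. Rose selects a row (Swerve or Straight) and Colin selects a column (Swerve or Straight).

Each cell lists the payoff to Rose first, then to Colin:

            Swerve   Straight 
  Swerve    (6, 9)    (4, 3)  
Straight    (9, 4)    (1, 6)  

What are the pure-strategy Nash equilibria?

none

(Swerve, Swerve): Rose prefers Straight (9 > 6) — not an equilibrium.
(Swerve, Straight): Colin prefers Swerve (9 > 3) — not an equilibrium.
(Straight, Swerve): Colin prefers Straight (6 > 4) — not an equilibrium.
(Straight, Straight): Rose prefers Swerve (4 > 1) — not an equilibrium.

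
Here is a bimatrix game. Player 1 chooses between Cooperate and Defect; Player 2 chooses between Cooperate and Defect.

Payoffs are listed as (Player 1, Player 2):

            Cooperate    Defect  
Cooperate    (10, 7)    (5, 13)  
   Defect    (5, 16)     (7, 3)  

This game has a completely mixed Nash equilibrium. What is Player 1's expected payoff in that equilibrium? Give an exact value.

45/7

First find q, the probability Player 2 plays Cooperate, from Player 1's indifference between Cooperate and Defect: 10q + 5(1−q) = 5q + 7(1−q), giving q = 2/7.
Since Player 1 is indifferent in equilibrium, Player 1's expected payoff equals the payoff from either row against (2/7, 5/7). Using Cooperate: 10(2/7) + 5(5/7) = 45/7.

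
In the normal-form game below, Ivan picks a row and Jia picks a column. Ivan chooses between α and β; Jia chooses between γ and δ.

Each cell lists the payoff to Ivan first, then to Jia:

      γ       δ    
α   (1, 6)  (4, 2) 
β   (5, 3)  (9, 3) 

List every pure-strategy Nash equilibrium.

(α, γ): Ivan prefers β (5 > 1) — not an equilibrium.
(α, δ): Ivan prefers β (9 > 4); Jia prefers γ (6 > 2) — not an equilibrium.
(β, γ): Ivan gets 5 ≥ 1 from α, and Jia gets 3 ≥ 3 from δ — Nash equilibrium.
(β, δ): Ivan gets 9 ≥ 4 from α, and Jia gets 3 ≥ 3 from γ — Nash equilibrium.

(β, γ) and (β, δ)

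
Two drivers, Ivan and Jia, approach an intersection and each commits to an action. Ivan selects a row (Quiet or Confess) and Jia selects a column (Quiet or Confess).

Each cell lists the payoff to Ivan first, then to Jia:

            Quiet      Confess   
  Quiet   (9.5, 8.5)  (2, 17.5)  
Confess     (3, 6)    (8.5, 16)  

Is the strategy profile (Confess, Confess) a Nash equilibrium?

Yes

At (Confess, Confess), Ivan earns 8.5; switching to Quiet would give 2, so Ivan has no profitable deviation.
Jia earns 16; switching to Quiet would give 6, so Jia has no profitable deviation.
Neither player can gain by a unilateral deviation, so this profile is a Nash equilibrium.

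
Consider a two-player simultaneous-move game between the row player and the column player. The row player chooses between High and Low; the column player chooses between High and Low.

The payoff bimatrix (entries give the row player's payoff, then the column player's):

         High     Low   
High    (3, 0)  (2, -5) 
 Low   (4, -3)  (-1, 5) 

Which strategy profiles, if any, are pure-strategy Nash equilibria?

(High, High): the row player prefers Low (4 > 3) — not an equilibrium.
(High, Low): the column player prefers High (0 > -5) — not an equilibrium.
(Low, High): the column player prefers Low (5 > -3) — not an equilibrium.
(Low, Low): the row player prefers High (2 > -1) — not an equilibrium.

none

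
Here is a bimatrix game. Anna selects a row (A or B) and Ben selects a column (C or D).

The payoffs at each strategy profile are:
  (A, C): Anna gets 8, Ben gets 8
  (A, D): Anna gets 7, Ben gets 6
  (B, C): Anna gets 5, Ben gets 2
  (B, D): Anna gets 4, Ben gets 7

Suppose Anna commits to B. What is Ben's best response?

D

Against B, Ben earns 2 from C and 7 from D.
So D is the best response.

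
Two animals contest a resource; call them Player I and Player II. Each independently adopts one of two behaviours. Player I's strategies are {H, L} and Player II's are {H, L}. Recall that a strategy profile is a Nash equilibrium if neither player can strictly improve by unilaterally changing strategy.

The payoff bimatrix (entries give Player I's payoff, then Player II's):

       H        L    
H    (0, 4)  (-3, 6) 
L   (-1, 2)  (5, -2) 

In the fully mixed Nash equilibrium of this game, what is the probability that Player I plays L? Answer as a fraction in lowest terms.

1/3

Let p be the probability that Player I plays H. In a completely mixed equilibrium, Player II must be indifferent between H and L.
Player II's expected payoff from H is 4p + 2(1−p); from L it is 6p − 2(1−p).
Setting these equal: 2p + 2 = 8p − 2, so p = 2/3.
Therefore Player I plays L with probability 1 − 2/3 = 1/3.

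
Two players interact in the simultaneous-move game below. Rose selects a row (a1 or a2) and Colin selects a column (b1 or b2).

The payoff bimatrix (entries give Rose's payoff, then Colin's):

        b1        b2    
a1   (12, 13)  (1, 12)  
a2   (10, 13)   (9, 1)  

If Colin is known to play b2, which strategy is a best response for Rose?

Against b2, Rose earns 1 from a1 and 9 from a2.
So a2 is the best response.

a2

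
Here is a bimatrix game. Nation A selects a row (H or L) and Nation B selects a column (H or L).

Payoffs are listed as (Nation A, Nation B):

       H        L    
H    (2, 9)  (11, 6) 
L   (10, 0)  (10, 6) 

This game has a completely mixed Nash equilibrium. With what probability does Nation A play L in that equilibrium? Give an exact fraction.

1/3

Let p be the probability that Nation A plays H. In a completely mixed equilibrium, Nation B must be indifferent between H and L.
Nation B's expected payoff from H is 9p; from L it is 6p + 6(1−p).
Setting these equal: 9p = 6, so p = 2/3.
Therefore Nation A plays L with probability 1 − 2/3 = 1/3.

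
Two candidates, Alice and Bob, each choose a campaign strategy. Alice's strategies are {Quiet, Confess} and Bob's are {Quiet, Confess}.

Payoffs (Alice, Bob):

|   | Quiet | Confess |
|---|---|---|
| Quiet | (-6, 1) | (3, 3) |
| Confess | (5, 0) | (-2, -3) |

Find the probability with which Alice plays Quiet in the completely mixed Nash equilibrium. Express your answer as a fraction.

3/5

Let x be the probability that Alice plays Quiet. In a completely mixed equilibrium, Bob must be indifferent between Quiet and Confess.
Bob's expected payoff from Quiet is x; from Confess it is 3x − 3(1−x).
Setting these equal: x = 6x − 3, so x = 3/5.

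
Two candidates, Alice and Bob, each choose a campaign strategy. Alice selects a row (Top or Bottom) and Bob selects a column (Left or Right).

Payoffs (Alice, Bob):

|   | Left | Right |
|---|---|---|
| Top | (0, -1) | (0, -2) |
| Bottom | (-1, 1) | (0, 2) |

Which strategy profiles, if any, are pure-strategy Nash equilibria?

(Top, Left): Alice gets 0 ≥ -1 from Bottom, and Bob gets -1 ≥ -2 from Right — Nash equilibrium.
(Top, Right): Bob prefers Left (-1 > -2) — not an equilibrium.
(Bottom, Left): Alice prefers Top (0 > -1); Bob prefers Right (2 > 1) — not an equilibrium.
(Bottom, Right): Alice gets 0 ≥ 0 from Top, and Bob gets 2 ≥ 1 from Left — Nash equilibrium.

(Top, Left) and (Bottom, Right)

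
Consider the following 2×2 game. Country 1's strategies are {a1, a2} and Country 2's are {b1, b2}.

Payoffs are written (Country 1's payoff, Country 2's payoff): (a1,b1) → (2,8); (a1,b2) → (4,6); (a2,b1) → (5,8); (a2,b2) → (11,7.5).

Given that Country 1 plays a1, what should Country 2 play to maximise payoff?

Against a1, Country 2 earns 8 from b1 and 6 from b2.
So b1 is the best response.

b1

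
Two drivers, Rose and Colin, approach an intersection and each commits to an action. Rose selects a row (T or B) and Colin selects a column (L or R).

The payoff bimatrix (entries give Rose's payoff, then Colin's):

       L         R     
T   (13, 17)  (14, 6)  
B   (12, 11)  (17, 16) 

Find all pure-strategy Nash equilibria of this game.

(T, L): Rose gets 13 ≥ 12 from B, and Colin gets 17 ≥ 6 from R — Nash equilibrium.
(T, R): Rose prefers B (17 > 14); Colin prefers L (17 > 6) — not an equilibrium.
(B, L): Rose prefers T (13 > 12); Colin prefers R (16 > 11) — not an equilibrium.
(B, R): Rose gets 17 ≥ 14 from T, and Colin gets 16 ≥ 11 from L — Nash equilibrium.

(T, L) and (B, R)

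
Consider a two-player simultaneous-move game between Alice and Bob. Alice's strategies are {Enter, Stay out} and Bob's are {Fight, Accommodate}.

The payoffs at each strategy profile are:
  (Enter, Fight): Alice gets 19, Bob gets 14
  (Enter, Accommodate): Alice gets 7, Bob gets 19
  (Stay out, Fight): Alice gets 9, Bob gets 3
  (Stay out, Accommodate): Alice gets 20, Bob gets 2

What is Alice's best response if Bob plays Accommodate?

Against Accommodate, Alice earns 7 from Enter and 20 from Stay out.
So Stay out is the best response.

Stay out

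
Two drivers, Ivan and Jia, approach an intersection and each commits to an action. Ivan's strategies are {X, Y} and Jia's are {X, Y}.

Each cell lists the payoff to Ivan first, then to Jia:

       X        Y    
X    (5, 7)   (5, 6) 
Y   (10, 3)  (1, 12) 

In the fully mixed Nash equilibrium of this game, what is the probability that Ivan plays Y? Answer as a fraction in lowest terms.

Let r be the probability that Ivan plays X. In a completely mixed equilibrium, Jia must be indifferent between X and Y.
Jia's expected payoff from X is 7r + 3(1−r); from Y it is 6r + 12(1−r).
Setting these equal: 4r + 3 = −6r + 12, so r = 9/10.
Therefore Ivan plays Y with probability 1 − 9/10 = 1/10.

1/10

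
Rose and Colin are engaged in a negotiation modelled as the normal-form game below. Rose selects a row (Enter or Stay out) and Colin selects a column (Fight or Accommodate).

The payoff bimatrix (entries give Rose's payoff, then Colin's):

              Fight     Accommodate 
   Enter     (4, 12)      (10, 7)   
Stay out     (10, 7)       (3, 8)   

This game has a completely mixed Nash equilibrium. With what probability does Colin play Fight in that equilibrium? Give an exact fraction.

7/13

Let y be the probability that Colin plays Fight. In a completely mixed equilibrium, Rose must be indifferent between Enter and Stay out.
Rose's expected payoff from Enter is 4y + 10(1−y); from Stay out it is 10y + 3(1−y).
Setting these equal: −6y + 10 = 7y + 3, so y = 7/13.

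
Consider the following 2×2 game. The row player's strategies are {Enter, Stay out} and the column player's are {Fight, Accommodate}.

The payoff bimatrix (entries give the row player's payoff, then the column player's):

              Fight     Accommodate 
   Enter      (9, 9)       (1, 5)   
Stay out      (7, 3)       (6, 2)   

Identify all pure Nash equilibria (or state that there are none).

(Enter, Fight): the row player gets 9 ≥ 7 from Stay out, and the column player gets 9 ≥ 5 from Accommodate — Nash equilibrium.
(Enter, Accommodate): the row player prefers Stay out (6 > 1); the column player prefers Fight (9 > 5) — not an equilibrium.
(Stay out, Fight): the row player prefers Enter (9 > 7) — not an equilibrium.
(Stay out, Accommodate): the column player prefers Fight (3 > 2) — not an equilibrium.

(Enter, Fight)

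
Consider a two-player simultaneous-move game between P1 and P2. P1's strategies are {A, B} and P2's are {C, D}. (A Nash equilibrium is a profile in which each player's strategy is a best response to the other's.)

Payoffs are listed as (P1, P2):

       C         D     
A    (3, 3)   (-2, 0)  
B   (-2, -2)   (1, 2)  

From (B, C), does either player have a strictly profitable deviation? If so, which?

Both

P1 at (B, C) earns -2; deviating to A yields 3 — a strict improvement.
P2 earns -2; deviating to D yields 2 — a strict improvement.
Both P1 and P2 have strictly profitable deviations.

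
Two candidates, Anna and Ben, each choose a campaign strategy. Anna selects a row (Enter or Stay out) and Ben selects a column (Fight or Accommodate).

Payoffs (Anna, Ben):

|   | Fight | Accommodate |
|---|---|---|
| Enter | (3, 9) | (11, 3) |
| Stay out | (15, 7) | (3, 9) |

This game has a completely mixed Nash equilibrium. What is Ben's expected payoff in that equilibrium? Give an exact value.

First find x, the probability Anna plays Enter, from Ben's indifference between Fight and Accommodate: 9x + 7(1−x) = 3x + 9(1−x), giving x = 1/4.
Since Ben is indifferent in equilibrium, Ben's expected payoff equals the payoff from either column against (1/4, 3/4). Using Fight: 9(1/4) + 7(3/4) = 15/2.

15/2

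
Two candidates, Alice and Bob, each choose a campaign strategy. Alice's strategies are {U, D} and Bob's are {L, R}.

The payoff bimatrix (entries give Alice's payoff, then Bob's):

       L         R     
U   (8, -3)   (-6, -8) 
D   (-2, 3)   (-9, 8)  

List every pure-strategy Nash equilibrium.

(U, L)

(U, L): Alice gets 8 ≥ -2 from D, and Bob gets -3 ≥ -8 from R — Nash equilibrium.
(U, R): Bob prefers L (-3 > -8) — not an equilibrium.
(D, L): Alice prefers U (8 > -2); Bob prefers R (8 > 3) — not an equilibrium.
(D, R): Alice prefers U (-6 > -9) — not an equilibrium.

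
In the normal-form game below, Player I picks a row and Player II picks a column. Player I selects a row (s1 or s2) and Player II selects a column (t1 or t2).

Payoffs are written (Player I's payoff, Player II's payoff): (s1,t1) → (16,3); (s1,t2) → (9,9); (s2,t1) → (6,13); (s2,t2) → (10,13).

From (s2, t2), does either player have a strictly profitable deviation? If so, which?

Neither

Player I at (s2, t2) earns 10; deviating to s1 yields 9 — not better.
Player II earns 13; deviating to t1 yields 13 — not better.
Neither player can strictly improve; the profile is a Nash equilibrium.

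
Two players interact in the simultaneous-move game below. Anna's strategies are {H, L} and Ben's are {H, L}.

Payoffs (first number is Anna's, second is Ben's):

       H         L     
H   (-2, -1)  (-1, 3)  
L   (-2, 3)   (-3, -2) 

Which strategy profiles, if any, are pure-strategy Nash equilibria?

(H, H): Ben prefers L (3 > -1) — not an equilibrium.
(H, L): Anna gets -1 ≥ -3 from L, and Ben gets 3 ≥ -1 from H — Nash equilibrium.
(L, H): Anna gets -2 ≥ -2 from H, and Ben gets 3 ≥ -2 from L — Nash equilibrium.
(L, L): Anna prefers H (-1 > -3); Ben prefers H (3 > -2) — not an equilibrium.

(H, L) and (L, H)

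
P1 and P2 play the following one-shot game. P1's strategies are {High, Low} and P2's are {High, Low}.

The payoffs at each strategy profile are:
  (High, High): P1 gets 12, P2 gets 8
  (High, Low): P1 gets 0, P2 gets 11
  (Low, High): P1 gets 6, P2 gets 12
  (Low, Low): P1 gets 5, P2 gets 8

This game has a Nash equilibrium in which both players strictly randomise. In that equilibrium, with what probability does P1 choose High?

4/7

Let x be the probability that P1 plays High. In a completely mixed equilibrium, P2 must be indifferent between High and Low.
P2's expected payoff from High is 8x + 12(1−x); from Low it is 11x + 8(1−x).
Setting these equal: −4x + 12 = 3x + 8, so x = 4/7.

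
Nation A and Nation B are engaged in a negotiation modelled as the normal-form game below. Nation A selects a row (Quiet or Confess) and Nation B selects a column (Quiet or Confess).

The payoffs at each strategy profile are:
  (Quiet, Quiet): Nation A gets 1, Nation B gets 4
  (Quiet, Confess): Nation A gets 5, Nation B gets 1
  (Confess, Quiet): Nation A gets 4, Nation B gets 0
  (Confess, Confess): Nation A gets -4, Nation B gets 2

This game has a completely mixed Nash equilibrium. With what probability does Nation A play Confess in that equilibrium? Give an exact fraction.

3/5

Let x be the probability that Nation A plays Quiet. In a completely mixed equilibrium, Nation B must be indifferent between Quiet and Confess.
Nation B's expected payoff from Quiet is 4x; from Confess it is x + 2(1−x).
Setting these equal: 4x = −x + 2, so x = 2/5.
Therefore Nation A plays Confess with probability 1 − 2/5 = 3/5.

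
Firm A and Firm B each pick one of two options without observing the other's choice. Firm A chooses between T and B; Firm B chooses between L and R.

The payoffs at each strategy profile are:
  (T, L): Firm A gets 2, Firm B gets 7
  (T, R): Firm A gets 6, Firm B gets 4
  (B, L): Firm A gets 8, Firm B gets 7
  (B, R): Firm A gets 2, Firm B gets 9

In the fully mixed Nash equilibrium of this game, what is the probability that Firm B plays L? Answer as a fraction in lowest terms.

Let q be the probability that Firm B plays L. In a completely mixed equilibrium, Firm A must be indifferent between T and B.
Firm A's expected payoff from T is 2q + 6(1−q); from B it is 8q + 2(1−q).
Setting these equal: −4q + 6 = 6q + 2, so q = 2/5.

2/5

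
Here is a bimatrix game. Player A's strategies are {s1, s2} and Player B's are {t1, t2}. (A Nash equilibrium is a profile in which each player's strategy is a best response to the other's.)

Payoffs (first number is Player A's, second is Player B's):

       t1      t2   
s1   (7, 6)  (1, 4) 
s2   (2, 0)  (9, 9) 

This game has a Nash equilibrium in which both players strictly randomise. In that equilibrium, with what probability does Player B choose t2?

5/13

Let y be the probability that Player B plays t1. In a completely mixed equilibrium, Player A must be indifferent between s1 and s2.
Player A's expected payoff from s1 is 7y + (1−y); from s2 it is 2y + 9(1−y).
Setting these equal: 6y + 1 = −7y + 9, so y = 8/13.
Therefore Player B plays t2 with probability 1 − 8/13 = 5/13.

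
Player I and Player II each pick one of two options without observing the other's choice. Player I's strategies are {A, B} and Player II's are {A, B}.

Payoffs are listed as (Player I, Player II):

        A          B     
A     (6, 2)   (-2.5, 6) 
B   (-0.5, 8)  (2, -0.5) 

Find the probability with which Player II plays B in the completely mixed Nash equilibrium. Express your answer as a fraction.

Let y be the probability that Player II plays A. In a completely mixed equilibrium, Player I must be indifferent between A and B.
Player I's expected payoff from A is 6y − 2.5(1−y); from B it is −0.5y + 2(1−y).
Setting these equal: 8.5y − 2.5 = −2.5y + 2, so y = 9/22.
Therefore Player II plays B with probability 1 − 9/22 = 13/22.

13/22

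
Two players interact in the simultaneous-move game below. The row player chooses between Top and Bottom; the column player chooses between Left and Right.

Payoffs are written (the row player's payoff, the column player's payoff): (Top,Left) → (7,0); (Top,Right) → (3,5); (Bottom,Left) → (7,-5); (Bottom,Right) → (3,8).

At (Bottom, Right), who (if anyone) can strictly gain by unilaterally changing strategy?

The row player at (Bottom, Right) earns 3; deviating to Top yields 3 — not better.
The column player earns 8; deviating to Left yields -5 — not better.
Neither player can strictly improve; the profile is a Nash equilibrium.

Neither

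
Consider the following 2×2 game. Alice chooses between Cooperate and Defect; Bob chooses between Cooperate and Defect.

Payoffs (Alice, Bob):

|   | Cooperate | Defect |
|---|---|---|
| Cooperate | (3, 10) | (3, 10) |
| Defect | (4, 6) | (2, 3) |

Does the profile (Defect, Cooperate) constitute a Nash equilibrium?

Yes

At (Defect, Cooperate), Alice earns 4; switching to Cooperate would give 3, so Alice has no profitable deviation.
Bob earns 6; switching to Defect would give 3, so Bob has no profitable deviation.
Neither player can gain by a unilateral deviation, so this profile is a Nash equilibrium.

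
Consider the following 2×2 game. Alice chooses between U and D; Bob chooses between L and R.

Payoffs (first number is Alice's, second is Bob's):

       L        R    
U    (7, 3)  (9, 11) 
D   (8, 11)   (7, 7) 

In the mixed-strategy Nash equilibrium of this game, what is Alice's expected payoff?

First find q, the probability Bob plays L, from Alice's indifference between U and D: 7q + 9(1−q) = 8q + 7(1−q), giving q = 2/3.
Since Alice is indifferent in equilibrium, Alice's expected payoff equals the payoff from either row against (2/3, 1/3). Using U: 7(2/3) + 9(1/3) = 23/3.

23/3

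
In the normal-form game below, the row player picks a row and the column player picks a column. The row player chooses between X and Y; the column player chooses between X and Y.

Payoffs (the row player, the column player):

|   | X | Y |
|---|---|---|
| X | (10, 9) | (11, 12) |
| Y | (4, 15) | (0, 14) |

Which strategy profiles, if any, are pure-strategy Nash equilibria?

(X, Y)

(X, X): the column player prefers Y (12 > 9) — not an equilibrium.
(X, Y): the row player gets 11 ≥ 0 from Y, and the column player gets 12 ≥ 9 from X — Nash equilibrium.
(Y, X): the row player prefers X (10 > 4) — not an equilibrium.
(Y, Y): the row player prefers X (11 > 0); the column player prefers X (15 > 14) — not an equilibrium.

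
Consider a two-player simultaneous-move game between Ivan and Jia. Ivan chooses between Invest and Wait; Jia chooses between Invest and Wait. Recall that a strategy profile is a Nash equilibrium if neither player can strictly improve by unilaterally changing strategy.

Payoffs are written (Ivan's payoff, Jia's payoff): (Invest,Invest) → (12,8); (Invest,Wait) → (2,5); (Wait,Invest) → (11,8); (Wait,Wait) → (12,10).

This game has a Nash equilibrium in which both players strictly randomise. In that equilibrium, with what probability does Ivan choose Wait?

3/5

Let r be the probability that Ivan plays Invest. In a completely mixed equilibrium, Jia must be indifferent between Invest and Wait.
Jia's expected payoff from Invest is 8r + 8(1−r); from Wait it is 5r + 10(1−r).
Setting these equal: 8 = −5r + 10, so r = 2/5.
Therefore Ivan plays Wait with probability 1 − 2/5 = 3/5.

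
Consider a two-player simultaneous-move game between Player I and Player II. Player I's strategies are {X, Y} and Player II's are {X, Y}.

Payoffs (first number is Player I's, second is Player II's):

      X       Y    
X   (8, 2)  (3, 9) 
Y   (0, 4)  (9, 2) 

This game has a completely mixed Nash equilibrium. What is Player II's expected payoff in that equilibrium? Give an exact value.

First find x, the probability Player I plays X, from Player II's indifference between X and Y: 2x + 4(1−x) = 9x + 2(1−x), giving x = 2/9.
Since Player II is indifferent in equilibrium, Player II's expected payoff equals the payoff from either column against (2/9, 7/9). Using X: 2(2/9) + 4(7/9) = 32/9.

32/9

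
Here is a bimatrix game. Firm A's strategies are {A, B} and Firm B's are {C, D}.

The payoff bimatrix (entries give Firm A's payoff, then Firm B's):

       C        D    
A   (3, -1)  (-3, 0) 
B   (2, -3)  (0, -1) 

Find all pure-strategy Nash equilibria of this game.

(A, C): Firm B prefers D (0 > -1) — not an equilibrium.
(A, D): Firm A prefers B (0 > -3) — not an equilibrium.
(B, C): Firm A prefers A (3 > 2); Firm B prefers D (-1 > -3) — not an equilibrium.
(B, D): Firm A gets 0 ≥ -3 from A, and Firm B gets -1 ≥ -3 from C — Nash equilibrium.

(B, D)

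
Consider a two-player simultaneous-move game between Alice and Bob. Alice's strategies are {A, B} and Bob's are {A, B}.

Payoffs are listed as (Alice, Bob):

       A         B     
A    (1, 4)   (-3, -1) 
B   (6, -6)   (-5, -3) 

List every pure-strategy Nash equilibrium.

(A, A): Alice prefers B (6 > 1) — not an equilibrium.
(A, B): Bob prefers A (4 > -1) — not an equilibrium.
(B, A): Bob prefers B (-3 > -6) — not an equilibrium.
(B, B): Alice prefers A (-3 > -5) — not an equilibrium.

none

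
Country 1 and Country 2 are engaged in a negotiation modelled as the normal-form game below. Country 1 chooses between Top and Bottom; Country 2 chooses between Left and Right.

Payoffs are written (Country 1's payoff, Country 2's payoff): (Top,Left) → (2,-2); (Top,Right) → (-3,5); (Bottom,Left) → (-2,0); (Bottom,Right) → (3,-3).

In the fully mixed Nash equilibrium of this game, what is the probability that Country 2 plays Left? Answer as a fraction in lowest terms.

Let q be the probability that Country 2 plays Left. In a completely mixed equilibrium, Country 1 must be indifferent between Top and Bottom.
Country 1's expected payoff from Top is 2q − 3(1−q); from Bottom it is −2q + 3(1−q).
Setting these equal: 5q − 3 = −5q + 3, so q = 3/5.

3/5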